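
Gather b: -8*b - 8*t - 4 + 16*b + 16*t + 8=8*b + 8*t + 4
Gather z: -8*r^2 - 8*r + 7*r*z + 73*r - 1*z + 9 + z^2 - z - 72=-8*r^2 + 65*r + z^2 + z*(7*r - 2) - 63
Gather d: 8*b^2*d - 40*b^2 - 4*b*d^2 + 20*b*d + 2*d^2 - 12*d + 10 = -40*b^2 + d^2*(2 - 4*b) + d*(8*b^2 + 20*b - 12) + 10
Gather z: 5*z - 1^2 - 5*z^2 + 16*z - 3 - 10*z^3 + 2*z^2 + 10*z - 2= -10*z^3 - 3*z^2 + 31*z - 6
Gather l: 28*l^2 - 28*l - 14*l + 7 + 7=28*l^2 - 42*l + 14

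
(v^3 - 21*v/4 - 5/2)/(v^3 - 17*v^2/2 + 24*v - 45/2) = (v^2 + 5*v/2 + 1)/(v^2 - 6*v + 9)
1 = 1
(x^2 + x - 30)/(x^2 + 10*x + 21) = (x^2 + x - 30)/(x^2 + 10*x + 21)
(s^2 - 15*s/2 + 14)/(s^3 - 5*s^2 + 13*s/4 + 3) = 2*(2*s - 7)/(4*s^2 - 4*s - 3)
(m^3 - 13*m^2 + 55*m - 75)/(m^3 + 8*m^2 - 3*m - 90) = (m^2 - 10*m + 25)/(m^2 + 11*m + 30)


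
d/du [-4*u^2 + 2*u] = 2 - 8*u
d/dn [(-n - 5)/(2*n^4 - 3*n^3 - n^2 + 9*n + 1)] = (-2*n^4 + 3*n^3 + n^2 - 9*n + (n + 5)*(8*n^3 - 9*n^2 - 2*n + 9) - 1)/(2*n^4 - 3*n^3 - n^2 + 9*n + 1)^2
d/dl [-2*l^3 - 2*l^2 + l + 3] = -6*l^2 - 4*l + 1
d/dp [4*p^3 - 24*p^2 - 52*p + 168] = 12*p^2 - 48*p - 52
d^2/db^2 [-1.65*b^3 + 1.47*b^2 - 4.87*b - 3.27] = 2.94 - 9.9*b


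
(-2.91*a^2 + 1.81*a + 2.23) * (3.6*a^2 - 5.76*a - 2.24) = -10.476*a^4 + 23.2776*a^3 + 4.1208*a^2 - 16.8992*a - 4.9952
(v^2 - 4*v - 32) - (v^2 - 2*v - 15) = -2*v - 17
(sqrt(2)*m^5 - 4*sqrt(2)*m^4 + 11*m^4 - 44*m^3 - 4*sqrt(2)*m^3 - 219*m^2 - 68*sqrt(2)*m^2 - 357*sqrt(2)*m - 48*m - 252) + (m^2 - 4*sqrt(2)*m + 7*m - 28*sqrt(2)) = sqrt(2)*m^5 - 4*sqrt(2)*m^4 + 11*m^4 - 44*m^3 - 4*sqrt(2)*m^3 - 218*m^2 - 68*sqrt(2)*m^2 - 361*sqrt(2)*m - 41*m - 252 - 28*sqrt(2)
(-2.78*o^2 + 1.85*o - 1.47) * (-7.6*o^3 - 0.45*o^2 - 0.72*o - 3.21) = 21.128*o^5 - 12.809*o^4 + 12.3411*o^3 + 8.2533*o^2 - 4.8801*o + 4.7187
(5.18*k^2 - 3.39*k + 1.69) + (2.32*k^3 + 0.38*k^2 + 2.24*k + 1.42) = 2.32*k^3 + 5.56*k^2 - 1.15*k + 3.11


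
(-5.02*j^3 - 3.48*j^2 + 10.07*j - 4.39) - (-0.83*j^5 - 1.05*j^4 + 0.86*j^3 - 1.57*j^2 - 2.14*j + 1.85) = 0.83*j^5 + 1.05*j^4 - 5.88*j^3 - 1.91*j^2 + 12.21*j - 6.24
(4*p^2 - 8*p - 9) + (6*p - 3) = 4*p^2 - 2*p - 12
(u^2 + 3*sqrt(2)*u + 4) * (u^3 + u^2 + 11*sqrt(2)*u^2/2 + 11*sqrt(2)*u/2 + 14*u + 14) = u^5 + u^4 + 17*sqrt(2)*u^4/2 + 17*sqrt(2)*u^3/2 + 51*u^3 + 51*u^2 + 64*sqrt(2)*u^2 + 56*u + 64*sqrt(2)*u + 56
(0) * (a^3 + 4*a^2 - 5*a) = 0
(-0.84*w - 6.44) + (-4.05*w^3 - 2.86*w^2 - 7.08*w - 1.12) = -4.05*w^3 - 2.86*w^2 - 7.92*w - 7.56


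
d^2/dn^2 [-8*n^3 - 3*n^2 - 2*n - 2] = -48*n - 6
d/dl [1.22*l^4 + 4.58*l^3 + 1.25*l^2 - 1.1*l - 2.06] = 4.88*l^3 + 13.74*l^2 + 2.5*l - 1.1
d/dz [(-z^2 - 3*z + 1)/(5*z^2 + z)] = (14*z^2 - 10*z - 1)/(z^2*(25*z^2 + 10*z + 1))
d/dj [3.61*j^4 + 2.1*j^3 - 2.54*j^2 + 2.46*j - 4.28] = 14.44*j^3 + 6.3*j^2 - 5.08*j + 2.46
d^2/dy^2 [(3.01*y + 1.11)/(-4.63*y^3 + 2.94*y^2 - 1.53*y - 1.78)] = (-387.150414*y^5 - 39.7031760000001*y^4 + 232.363278*y^3 + 192.934218*y^2 - 9.66585599999998*y - 0.419634000000002)/(99.252847*y^9 - 189.073458*y^8 + 218.454975*y^7 - 35.899134*y^6 - 73.189071*y^5 + 101.166138*y^4 - 0.450122999999991*y^3 - 15.444882*y^2 + 14.542956*y + 5.639752)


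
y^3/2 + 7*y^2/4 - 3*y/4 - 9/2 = (y/2 + 1)*(y - 3/2)*(y + 3)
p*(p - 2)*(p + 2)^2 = p^4 + 2*p^3 - 4*p^2 - 8*p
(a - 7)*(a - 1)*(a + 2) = a^3 - 6*a^2 - 9*a + 14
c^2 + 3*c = c*(c + 3)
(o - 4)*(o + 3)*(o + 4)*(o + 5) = o^4 + 8*o^3 - o^2 - 128*o - 240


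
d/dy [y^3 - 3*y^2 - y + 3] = 3*y^2 - 6*y - 1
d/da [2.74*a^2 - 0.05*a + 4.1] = 5.48*a - 0.05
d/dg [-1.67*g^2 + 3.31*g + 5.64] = 3.31 - 3.34*g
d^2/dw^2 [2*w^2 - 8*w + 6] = 4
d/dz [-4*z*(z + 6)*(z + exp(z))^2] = 4*(z + exp(z))*(-2*z*(z + 6)*(exp(z) + 1) - z*(z + exp(z)) + (-z - 6)*(z + exp(z)))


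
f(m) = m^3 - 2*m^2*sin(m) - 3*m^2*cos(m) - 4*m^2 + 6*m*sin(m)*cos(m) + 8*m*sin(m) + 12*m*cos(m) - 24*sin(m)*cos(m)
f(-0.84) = 8.93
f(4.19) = 6.40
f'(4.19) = 34.04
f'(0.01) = -11.86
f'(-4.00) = 193.13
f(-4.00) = -89.94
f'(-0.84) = -2.58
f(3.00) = -16.22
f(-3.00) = -0.57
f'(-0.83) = -2.88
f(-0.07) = 0.87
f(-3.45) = -17.88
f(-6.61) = -598.45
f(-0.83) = 8.91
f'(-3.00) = 11.68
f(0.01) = -0.12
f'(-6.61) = -30.92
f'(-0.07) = -12.84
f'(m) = 3*m^2*sin(m) - 2*m^2*cos(m) + 3*m^2 - 6*m*sin(m)^2 - 16*m*sin(m) + 6*m*cos(m)^2 + 2*m*cos(m) - 8*m + 24*sin(m)^2 + 6*sin(m)*cos(m) + 8*sin(m) - 24*cos(m)^2 + 12*cos(m)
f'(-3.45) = 72.95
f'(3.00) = -5.43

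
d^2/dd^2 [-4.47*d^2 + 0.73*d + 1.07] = -8.94000000000000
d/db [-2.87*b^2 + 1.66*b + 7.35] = 1.66 - 5.74*b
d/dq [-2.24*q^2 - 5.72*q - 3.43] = -4.48*q - 5.72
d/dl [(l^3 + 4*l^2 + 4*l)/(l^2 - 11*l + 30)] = (l^4 - 22*l^3 + 42*l^2 + 240*l + 120)/(l^4 - 22*l^3 + 181*l^2 - 660*l + 900)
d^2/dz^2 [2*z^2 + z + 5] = 4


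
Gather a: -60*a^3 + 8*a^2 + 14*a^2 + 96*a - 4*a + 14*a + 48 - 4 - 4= -60*a^3 + 22*a^2 + 106*a + 40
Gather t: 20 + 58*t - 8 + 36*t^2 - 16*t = 36*t^2 + 42*t + 12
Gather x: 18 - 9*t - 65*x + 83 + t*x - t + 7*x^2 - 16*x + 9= -10*t + 7*x^2 + x*(t - 81) + 110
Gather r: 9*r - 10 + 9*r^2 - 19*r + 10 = 9*r^2 - 10*r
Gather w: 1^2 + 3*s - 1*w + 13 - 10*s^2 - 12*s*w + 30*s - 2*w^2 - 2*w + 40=-10*s^2 + 33*s - 2*w^2 + w*(-12*s - 3) + 54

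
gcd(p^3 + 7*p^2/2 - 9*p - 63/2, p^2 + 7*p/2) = p + 7/2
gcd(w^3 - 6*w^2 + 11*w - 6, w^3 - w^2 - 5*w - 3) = w - 3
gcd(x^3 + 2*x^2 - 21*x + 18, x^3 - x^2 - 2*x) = 1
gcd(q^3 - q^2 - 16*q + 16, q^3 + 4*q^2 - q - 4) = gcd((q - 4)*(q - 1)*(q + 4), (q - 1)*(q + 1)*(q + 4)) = q^2 + 3*q - 4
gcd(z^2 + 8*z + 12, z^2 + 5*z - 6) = z + 6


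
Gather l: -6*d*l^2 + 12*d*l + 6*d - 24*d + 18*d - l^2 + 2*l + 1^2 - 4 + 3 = l^2*(-6*d - 1) + l*(12*d + 2)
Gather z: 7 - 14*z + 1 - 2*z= 8 - 16*z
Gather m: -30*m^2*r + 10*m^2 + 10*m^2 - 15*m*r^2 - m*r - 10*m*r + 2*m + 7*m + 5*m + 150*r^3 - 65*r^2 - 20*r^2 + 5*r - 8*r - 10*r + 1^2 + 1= m^2*(20 - 30*r) + m*(-15*r^2 - 11*r + 14) + 150*r^3 - 85*r^2 - 13*r + 2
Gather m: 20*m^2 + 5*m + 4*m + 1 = 20*m^2 + 9*m + 1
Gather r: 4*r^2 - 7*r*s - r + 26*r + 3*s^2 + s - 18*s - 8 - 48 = 4*r^2 + r*(25 - 7*s) + 3*s^2 - 17*s - 56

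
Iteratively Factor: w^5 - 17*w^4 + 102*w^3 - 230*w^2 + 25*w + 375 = (w - 5)*(w^4 - 12*w^3 + 42*w^2 - 20*w - 75) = (w - 5)^2*(w^3 - 7*w^2 + 7*w + 15) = (w - 5)^2*(w + 1)*(w^2 - 8*w + 15) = (w - 5)^3*(w + 1)*(w - 3)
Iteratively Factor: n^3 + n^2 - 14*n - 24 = (n + 3)*(n^2 - 2*n - 8) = (n + 2)*(n + 3)*(n - 4)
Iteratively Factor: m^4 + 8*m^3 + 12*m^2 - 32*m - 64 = (m + 4)*(m^3 + 4*m^2 - 4*m - 16) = (m - 2)*(m + 4)*(m^2 + 6*m + 8) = (m - 2)*(m + 4)^2*(m + 2)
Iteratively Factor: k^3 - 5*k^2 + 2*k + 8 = (k + 1)*(k^2 - 6*k + 8) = (k - 4)*(k + 1)*(k - 2)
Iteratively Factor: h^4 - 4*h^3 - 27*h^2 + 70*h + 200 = (h - 5)*(h^3 + h^2 - 22*h - 40) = (h - 5)*(h + 2)*(h^2 - h - 20) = (h - 5)^2*(h + 2)*(h + 4)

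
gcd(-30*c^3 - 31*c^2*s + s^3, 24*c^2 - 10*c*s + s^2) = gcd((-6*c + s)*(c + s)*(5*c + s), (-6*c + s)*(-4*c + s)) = -6*c + s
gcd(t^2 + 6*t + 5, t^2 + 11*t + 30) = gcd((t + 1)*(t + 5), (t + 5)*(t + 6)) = t + 5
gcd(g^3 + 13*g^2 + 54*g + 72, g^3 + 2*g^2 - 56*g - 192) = g^2 + 10*g + 24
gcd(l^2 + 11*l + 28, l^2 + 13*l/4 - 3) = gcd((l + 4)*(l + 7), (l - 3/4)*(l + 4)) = l + 4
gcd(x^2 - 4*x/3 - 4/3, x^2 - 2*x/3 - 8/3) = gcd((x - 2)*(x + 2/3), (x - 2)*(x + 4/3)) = x - 2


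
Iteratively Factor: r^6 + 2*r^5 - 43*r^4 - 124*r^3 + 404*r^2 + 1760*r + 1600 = (r + 4)*(r^5 - 2*r^4 - 35*r^3 + 16*r^2 + 340*r + 400) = (r + 2)*(r + 4)*(r^4 - 4*r^3 - 27*r^2 + 70*r + 200) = (r - 5)*(r + 2)*(r + 4)*(r^3 + r^2 - 22*r - 40) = (r - 5)^2*(r + 2)*(r + 4)*(r^2 + 6*r + 8) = (r - 5)^2*(r + 2)^2*(r + 4)*(r + 4)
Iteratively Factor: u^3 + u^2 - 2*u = (u)*(u^2 + u - 2) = u*(u - 1)*(u + 2)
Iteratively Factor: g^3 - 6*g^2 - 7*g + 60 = (g + 3)*(g^2 - 9*g + 20) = (g - 5)*(g + 3)*(g - 4)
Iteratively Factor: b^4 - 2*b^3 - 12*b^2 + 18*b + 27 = (b - 3)*(b^3 + b^2 - 9*b - 9) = (b - 3)^2*(b^2 + 4*b + 3) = (b - 3)^2*(b + 3)*(b + 1)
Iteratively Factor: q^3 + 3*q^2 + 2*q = (q + 1)*(q^2 + 2*q) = (q + 1)*(q + 2)*(q)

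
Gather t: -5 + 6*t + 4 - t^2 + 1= -t^2 + 6*t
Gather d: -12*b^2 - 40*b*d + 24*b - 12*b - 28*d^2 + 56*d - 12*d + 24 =-12*b^2 + 12*b - 28*d^2 + d*(44 - 40*b) + 24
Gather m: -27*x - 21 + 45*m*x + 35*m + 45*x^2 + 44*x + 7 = m*(45*x + 35) + 45*x^2 + 17*x - 14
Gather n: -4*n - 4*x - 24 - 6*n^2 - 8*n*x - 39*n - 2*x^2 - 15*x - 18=-6*n^2 + n*(-8*x - 43) - 2*x^2 - 19*x - 42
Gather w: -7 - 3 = -10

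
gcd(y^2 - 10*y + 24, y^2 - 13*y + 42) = y - 6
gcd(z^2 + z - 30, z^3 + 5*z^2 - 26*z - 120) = z^2 + z - 30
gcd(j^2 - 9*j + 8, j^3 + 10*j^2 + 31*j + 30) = 1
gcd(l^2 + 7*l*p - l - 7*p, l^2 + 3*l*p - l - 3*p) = l - 1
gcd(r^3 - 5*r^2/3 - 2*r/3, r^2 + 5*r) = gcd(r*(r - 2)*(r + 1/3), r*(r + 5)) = r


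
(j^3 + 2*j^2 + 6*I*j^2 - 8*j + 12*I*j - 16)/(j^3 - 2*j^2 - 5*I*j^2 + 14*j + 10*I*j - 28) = (j^2 + j*(2 + 4*I) + 8*I)/(j^2 + j*(-2 - 7*I) + 14*I)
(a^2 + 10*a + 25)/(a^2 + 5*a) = (a + 5)/a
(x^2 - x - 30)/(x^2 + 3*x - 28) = (x^2 - x - 30)/(x^2 + 3*x - 28)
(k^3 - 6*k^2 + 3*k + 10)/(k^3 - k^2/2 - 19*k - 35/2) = 2*(k - 2)/(2*k + 7)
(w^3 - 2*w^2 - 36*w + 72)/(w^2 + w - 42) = (w^2 + 4*w - 12)/(w + 7)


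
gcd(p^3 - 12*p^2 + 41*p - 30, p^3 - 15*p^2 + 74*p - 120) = p^2 - 11*p + 30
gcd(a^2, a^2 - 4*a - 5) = 1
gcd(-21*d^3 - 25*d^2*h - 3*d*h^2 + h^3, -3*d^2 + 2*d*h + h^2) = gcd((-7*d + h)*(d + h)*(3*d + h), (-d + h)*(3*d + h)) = 3*d + h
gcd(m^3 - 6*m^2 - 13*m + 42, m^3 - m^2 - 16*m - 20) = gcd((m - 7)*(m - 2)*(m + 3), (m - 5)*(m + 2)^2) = 1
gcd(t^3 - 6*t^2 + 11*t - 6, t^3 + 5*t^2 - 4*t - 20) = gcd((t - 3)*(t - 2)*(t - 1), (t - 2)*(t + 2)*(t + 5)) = t - 2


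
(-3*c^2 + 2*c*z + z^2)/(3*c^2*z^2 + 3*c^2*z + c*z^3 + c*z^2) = (-c + z)/(c*z*(z + 1))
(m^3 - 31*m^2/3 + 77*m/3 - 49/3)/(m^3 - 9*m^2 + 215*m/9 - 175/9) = 3*(m^2 - 8*m + 7)/(3*m^2 - 20*m + 25)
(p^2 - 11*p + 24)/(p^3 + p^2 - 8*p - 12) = (p - 8)/(p^2 + 4*p + 4)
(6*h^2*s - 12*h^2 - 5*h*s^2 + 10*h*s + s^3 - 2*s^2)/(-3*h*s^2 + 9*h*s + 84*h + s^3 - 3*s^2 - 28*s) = (-2*h*s + 4*h + s^2 - 2*s)/(s^2 - 3*s - 28)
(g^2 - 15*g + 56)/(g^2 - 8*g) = (g - 7)/g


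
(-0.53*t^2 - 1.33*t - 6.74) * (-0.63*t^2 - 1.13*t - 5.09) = 0.3339*t^4 + 1.4368*t^3 + 8.4468*t^2 + 14.3859*t + 34.3066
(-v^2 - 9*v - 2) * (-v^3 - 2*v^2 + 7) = v^5 + 11*v^4 + 20*v^3 - 3*v^2 - 63*v - 14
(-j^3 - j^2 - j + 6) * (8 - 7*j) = 7*j^4 - j^3 - j^2 - 50*j + 48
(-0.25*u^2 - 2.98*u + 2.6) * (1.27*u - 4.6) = -0.3175*u^3 - 2.6346*u^2 + 17.01*u - 11.96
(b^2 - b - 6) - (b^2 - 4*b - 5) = 3*b - 1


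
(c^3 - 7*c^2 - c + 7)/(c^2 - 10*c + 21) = (c^2 - 1)/(c - 3)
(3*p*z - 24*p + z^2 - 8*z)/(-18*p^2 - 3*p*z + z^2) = (z - 8)/(-6*p + z)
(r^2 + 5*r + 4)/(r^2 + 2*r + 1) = (r + 4)/(r + 1)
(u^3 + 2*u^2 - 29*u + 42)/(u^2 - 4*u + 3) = (u^2 + 5*u - 14)/(u - 1)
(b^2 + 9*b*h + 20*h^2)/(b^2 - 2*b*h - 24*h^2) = (b + 5*h)/(b - 6*h)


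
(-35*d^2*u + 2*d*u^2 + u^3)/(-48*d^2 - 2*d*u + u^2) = u*(35*d^2 - 2*d*u - u^2)/(48*d^2 + 2*d*u - u^2)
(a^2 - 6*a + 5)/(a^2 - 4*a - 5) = (a - 1)/(a + 1)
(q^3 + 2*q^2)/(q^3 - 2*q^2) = (q + 2)/(q - 2)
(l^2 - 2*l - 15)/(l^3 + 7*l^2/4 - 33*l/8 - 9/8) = 8*(l - 5)/(8*l^2 - 10*l - 3)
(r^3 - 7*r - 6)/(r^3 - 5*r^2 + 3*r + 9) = (r + 2)/(r - 3)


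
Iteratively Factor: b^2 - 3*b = (b)*(b - 3)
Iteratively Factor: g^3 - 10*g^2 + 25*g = (g - 5)*(g^2 - 5*g) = (g - 5)^2*(g)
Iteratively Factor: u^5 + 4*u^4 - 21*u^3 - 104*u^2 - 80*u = (u)*(u^4 + 4*u^3 - 21*u^2 - 104*u - 80) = u*(u + 1)*(u^3 + 3*u^2 - 24*u - 80) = u*(u - 5)*(u + 1)*(u^2 + 8*u + 16) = u*(u - 5)*(u + 1)*(u + 4)*(u + 4)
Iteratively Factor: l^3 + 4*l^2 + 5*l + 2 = (l + 2)*(l^2 + 2*l + 1) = (l + 1)*(l + 2)*(l + 1)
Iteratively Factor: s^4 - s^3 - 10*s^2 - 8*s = (s + 2)*(s^3 - 3*s^2 - 4*s) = s*(s + 2)*(s^2 - 3*s - 4) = s*(s - 4)*(s + 2)*(s + 1)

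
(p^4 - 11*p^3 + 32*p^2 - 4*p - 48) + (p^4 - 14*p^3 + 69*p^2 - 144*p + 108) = 2*p^4 - 25*p^3 + 101*p^2 - 148*p + 60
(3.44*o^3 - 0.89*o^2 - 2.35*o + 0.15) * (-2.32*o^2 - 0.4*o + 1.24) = -7.9808*o^5 + 0.6888*o^4 + 10.0736*o^3 - 0.5116*o^2 - 2.974*o + 0.186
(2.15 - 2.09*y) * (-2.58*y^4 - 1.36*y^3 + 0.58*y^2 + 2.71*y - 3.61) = 5.3922*y^5 - 2.7046*y^4 - 4.1362*y^3 - 4.4169*y^2 + 13.3714*y - 7.7615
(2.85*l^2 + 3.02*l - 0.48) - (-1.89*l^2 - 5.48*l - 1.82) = 4.74*l^2 + 8.5*l + 1.34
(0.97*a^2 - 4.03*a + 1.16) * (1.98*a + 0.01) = 1.9206*a^3 - 7.9697*a^2 + 2.2565*a + 0.0116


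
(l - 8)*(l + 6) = l^2 - 2*l - 48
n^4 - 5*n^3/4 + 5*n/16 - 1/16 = (n - 1)*(n - 1/2)*(n - 1/4)*(n + 1/2)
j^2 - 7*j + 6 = (j - 6)*(j - 1)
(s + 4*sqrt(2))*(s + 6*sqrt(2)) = s^2 + 10*sqrt(2)*s + 48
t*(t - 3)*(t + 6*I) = t^3 - 3*t^2 + 6*I*t^2 - 18*I*t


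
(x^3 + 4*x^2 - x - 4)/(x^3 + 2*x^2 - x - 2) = (x + 4)/(x + 2)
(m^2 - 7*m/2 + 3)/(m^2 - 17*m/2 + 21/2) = (m - 2)/(m - 7)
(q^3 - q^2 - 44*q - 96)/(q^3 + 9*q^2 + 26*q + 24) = (q - 8)/(q + 2)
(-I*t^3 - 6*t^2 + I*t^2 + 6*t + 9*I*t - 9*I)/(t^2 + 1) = (-I*t^3 + t^2*(-6 + I) + t*(6 + 9*I) - 9*I)/(t^2 + 1)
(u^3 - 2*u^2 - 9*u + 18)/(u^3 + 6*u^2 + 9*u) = (u^2 - 5*u + 6)/(u*(u + 3))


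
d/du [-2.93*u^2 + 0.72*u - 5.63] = 0.72 - 5.86*u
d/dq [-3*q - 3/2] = -3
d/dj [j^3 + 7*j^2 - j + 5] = 3*j^2 + 14*j - 1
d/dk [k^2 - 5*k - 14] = 2*k - 5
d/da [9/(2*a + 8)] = -9/(2*(a + 4)^2)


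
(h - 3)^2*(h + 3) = h^3 - 3*h^2 - 9*h + 27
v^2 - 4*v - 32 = (v - 8)*(v + 4)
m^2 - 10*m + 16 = (m - 8)*(m - 2)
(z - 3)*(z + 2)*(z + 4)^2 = z^4 + 7*z^3 + 2*z^2 - 64*z - 96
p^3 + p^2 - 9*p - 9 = (p - 3)*(p + 1)*(p + 3)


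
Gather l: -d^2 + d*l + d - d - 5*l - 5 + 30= -d^2 + l*(d - 5) + 25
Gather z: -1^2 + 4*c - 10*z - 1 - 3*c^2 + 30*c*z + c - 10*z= -3*c^2 + 5*c + z*(30*c - 20) - 2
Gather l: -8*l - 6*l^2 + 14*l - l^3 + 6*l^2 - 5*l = -l^3 + l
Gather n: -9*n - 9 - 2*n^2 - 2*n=-2*n^2 - 11*n - 9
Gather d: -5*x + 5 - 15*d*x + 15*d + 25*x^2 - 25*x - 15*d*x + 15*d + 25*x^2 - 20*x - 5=d*(30 - 30*x) + 50*x^2 - 50*x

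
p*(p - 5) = p^2 - 5*p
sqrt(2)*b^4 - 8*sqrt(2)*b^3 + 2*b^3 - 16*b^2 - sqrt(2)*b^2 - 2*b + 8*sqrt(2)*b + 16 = (b - 8)*(b - 1)*(b + sqrt(2))*(sqrt(2)*b + sqrt(2))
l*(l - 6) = l^2 - 6*l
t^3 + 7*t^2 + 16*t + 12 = (t + 2)^2*(t + 3)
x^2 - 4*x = x*(x - 4)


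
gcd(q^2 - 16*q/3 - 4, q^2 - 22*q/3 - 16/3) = q + 2/3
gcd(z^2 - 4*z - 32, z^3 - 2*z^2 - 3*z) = 1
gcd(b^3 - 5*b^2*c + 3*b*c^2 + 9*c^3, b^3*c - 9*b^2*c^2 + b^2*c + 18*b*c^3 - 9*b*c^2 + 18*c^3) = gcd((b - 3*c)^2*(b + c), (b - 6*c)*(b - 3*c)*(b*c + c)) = b - 3*c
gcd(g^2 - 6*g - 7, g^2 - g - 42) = g - 7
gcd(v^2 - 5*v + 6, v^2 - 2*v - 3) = v - 3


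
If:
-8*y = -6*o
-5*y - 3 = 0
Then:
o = -4/5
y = -3/5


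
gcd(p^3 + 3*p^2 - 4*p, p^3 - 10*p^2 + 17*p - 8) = p - 1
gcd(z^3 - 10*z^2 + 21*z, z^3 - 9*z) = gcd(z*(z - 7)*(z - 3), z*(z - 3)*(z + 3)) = z^2 - 3*z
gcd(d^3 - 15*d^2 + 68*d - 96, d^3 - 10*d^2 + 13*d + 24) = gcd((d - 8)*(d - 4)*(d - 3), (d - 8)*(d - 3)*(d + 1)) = d^2 - 11*d + 24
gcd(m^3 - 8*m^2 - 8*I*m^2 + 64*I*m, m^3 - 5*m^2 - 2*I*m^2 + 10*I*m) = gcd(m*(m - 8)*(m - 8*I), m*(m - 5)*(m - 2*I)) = m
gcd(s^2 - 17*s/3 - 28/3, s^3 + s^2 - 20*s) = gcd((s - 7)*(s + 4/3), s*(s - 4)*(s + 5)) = 1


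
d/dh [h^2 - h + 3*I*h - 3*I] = 2*h - 1 + 3*I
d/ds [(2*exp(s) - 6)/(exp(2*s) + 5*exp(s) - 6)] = 2*(-(exp(s) - 3)*(2*exp(s) + 5) + exp(2*s) + 5*exp(s) - 6)*exp(s)/(exp(2*s) + 5*exp(s) - 6)^2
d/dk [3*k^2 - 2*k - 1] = 6*k - 2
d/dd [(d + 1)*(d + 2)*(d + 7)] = 3*d^2 + 20*d + 23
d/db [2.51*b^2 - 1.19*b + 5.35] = 5.02*b - 1.19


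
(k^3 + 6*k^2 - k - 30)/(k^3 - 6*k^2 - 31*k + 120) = (k^2 + k - 6)/(k^2 - 11*k + 24)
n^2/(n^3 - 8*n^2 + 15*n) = n/(n^2 - 8*n + 15)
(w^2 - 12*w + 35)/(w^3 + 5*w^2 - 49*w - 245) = (w - 5)/(w^2 + 12*w + 35)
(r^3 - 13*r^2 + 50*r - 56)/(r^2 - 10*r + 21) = (r^2 - 6*r + 8)/(r - 3)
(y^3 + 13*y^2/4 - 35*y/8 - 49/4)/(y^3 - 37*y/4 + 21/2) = (4*y + 7)/(2*(2*y - 3))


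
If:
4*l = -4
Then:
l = -1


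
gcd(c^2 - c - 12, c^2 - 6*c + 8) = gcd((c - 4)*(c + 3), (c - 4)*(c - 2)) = c - 4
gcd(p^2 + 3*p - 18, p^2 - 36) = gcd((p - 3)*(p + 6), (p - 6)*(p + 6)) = p + 6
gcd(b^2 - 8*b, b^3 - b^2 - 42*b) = b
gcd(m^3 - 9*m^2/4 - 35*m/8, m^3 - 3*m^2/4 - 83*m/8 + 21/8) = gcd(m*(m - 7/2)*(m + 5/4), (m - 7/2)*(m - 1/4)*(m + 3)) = m - 7/2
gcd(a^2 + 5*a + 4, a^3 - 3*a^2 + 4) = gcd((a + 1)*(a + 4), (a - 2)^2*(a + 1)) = a + 1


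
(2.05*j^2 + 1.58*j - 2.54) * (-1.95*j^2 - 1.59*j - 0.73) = -3.9975*j^4 - 6.3405*j^3 + 0.9443*j^2 + 2.8852*j + 1.8542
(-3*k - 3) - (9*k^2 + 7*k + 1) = -9*k^2 - 10*k - 4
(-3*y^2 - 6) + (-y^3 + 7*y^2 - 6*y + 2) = -y^3 + 4*y^2 - 6*y - 4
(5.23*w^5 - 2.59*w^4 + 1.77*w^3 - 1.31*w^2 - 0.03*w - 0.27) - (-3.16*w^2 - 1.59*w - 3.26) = 5.23*w^5 - 2.59*w^4 + 1.77*w^3 + 1.85*w^2 + 1.56*w + 2.99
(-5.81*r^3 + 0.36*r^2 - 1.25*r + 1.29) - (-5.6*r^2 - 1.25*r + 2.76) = -5.81*r^3 + 5.96*r^2 - 1.47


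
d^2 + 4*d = d*(d + 4)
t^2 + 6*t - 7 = (t - 1)*(t + 7)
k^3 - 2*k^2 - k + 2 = (k - 2)*(k - 1)*(k + 1)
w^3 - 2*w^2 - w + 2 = (w - 2)*(w - 1)*(w + 1)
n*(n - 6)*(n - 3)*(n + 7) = n^4 - 2*n^3 - 45*n^2 + 126*n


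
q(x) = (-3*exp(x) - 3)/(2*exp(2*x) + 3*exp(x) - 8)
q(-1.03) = 0.61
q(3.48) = -0.05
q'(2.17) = 0.18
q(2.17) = -0.17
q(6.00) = 0.00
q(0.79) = -1.16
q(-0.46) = 0.92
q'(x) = (-3*exp(x) - 3)*(-4*exp(2*x) - 3*exp(x))/(2*exp(2*x) + 3*exp(x) - 8)^2 - 3*exp(x)/(2*exp(2*x) + 3*exp(x) - 8)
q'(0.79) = 2.82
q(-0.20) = 1.30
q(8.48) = -0.00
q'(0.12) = 14.18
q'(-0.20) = 2.17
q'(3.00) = 0.07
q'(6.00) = 0.00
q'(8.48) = 0.00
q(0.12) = 3.08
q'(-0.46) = 0.96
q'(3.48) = 0.05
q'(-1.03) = 0.30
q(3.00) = -0.07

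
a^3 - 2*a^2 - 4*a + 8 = (a - 2)^2*(a + 2)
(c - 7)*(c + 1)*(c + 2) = c^3 - 4*c^2 - 19*c - 14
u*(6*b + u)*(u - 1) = 6*b*u^2 - 6*b*u + u^3 - u^2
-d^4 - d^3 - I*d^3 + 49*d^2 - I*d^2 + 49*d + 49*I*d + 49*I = (d - 7)*(d + 7)*(-I*d + 1)*(-I*d - I)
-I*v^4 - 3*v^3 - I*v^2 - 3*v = v*(v - 3*I)*(v - I)*(-I*v + 1)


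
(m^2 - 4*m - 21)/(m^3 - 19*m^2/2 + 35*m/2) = 2*(m + 3)/(m*(2*m - 5))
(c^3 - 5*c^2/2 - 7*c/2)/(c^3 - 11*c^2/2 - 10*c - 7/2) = c*(2*c - 7)/(2*c^2 - 13*c - 7)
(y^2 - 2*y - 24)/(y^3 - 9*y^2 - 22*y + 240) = (y + 4)/(y^2 - 3*y - 40)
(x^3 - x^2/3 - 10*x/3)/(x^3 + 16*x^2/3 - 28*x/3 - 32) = x*(3*x^2 - x - 10)/(3*x^3 + 16*x^2 - 28*x - 96)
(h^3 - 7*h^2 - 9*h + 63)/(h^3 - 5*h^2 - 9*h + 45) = (h - 7)/(h - 5)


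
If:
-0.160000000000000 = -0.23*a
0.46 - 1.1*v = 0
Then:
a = 0.70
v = 0.42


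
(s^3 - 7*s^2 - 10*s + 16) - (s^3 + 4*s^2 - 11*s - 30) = -11*s^2 + s + 46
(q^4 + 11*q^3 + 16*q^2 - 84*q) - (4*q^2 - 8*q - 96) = q^4 + 11*q^3 + 12*q^2 - 76*q + 96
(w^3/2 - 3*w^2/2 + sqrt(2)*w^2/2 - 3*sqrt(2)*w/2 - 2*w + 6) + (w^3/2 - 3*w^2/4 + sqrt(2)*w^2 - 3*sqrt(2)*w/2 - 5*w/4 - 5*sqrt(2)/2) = w^3 - 9*w^2/4 + 3*sqrt(2)*w^2/2 - 3*sqrt(2)*w - 13*w/4 - 5*sqrt(2)/2 + 6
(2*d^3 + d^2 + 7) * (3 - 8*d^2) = -16*d^5 - 8*d^4 + 6*d^3 - 53*d^2 + 21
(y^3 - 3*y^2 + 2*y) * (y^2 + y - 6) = y^5 - 2*y^4 - 7*y^3 + 20*y^2 - 12*y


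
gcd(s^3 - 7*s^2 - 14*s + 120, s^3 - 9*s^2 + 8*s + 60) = s^2 - 11*s + 30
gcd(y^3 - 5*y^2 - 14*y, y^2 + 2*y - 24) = 1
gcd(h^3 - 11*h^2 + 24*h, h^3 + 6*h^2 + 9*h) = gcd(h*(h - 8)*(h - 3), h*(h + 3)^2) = h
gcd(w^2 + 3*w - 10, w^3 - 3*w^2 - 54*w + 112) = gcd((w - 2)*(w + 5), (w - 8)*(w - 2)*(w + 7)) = w - 2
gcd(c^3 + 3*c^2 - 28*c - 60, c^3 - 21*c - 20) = c - 5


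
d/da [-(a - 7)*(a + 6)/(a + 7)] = (-a^2 - 14*a - 35)/(a^2 + 14*a + 49)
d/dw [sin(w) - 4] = cos(w)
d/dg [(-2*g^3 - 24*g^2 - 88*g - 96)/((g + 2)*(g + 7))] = 2*(-g^2 - 14*g - 46)/(g^2 + 14*g + 49)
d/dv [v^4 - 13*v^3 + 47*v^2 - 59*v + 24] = 4*v^3 - 39*v^2 + 94*v - 59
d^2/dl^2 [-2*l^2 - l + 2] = -4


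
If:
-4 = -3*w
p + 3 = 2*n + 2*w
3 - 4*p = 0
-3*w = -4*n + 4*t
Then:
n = 13/24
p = 3/4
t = -11/24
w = 4/3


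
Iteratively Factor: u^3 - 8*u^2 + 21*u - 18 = (u - 3)*(u^2 - 5*u + 6) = (u - 3)^2*(u - 2)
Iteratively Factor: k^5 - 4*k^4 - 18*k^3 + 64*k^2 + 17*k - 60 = (k + 1)*(k^4 - 5*k^3 - 13*k^2 + 77*k - 60) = (k - 5)*(k + 1)*(k^3 - 13*k + 12) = (k - 5)*(k - 1)*(k + 1)*(k^2 + k - 12) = (k - 5)*(k - 1)*(k + 1)*(k + 4)*(k - 3)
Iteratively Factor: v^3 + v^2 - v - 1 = (v + 1)*(v^2 - 1) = (v + 1)^2*(v - 1)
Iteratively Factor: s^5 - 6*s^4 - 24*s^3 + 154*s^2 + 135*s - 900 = (s + 4)*(s^4 - 10*s^3 + 16*s^2 + 90*s - 225) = (s - 5)*(s + 4)*(s^3 - 5*s^2 - 9*s + 45) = (s - 5)^2*(s + 4)*(s^2 - 9) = (s - 5)^2*(s + 3)*(s + 4)*(s - 3)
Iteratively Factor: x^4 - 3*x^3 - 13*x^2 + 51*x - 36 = (x + 4)*(x^3 - 7*x^2 + 15*x - 9) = (x - 1)*(x + 4)*(x^2 - 6*x + 9) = (x - 3)*(x - 1)*(x + 4)*(x - 3)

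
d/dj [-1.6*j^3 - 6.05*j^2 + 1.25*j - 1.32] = -4.8*j^2 - 12.1*j + 1.25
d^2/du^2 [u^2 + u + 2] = 2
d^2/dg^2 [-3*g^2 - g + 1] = -6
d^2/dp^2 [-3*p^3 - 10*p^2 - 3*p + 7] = -18*p - 20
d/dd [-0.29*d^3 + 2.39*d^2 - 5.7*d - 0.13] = -0.87*d^2 + 4.78*d - 5.7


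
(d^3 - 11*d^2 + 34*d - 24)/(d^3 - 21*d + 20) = (d - 6)/(d + 5)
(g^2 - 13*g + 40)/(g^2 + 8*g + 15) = (g^2 - 13*g + 40)/(g^2 + 8*g + 15)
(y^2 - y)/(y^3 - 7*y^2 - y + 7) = y/(y^2 - 6*y - 7)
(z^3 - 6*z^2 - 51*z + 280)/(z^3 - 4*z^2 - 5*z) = (z^2 - z - 56)/(z*(z + 1))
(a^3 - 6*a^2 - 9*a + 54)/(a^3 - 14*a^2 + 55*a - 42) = (a^2 - 9)/(a^2 - 8*a + 7)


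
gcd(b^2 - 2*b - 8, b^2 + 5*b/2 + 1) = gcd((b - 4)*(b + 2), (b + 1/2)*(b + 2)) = b + 2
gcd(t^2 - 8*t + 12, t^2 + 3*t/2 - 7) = t - 2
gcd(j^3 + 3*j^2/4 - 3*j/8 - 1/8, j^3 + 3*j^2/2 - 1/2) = j^2 + j/2 - 1/2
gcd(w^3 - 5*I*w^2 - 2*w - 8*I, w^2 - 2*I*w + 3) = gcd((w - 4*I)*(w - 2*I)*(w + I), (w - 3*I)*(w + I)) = w + I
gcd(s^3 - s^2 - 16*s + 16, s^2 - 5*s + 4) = s^2 - 5*s + 4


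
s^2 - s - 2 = (s - 2)*(s + 1)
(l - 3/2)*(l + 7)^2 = l^3 + 25*l^2/2 + 28*l - 147/2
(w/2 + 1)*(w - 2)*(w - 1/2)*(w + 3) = w^4/2 + 5*w^3/4 - 11*w^2/4 - 5*w + 3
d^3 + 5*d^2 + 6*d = d*(d + 2)*(d + 3)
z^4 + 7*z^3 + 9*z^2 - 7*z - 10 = (z - 1)*(z + 1)*(z + 2)*(z + 5)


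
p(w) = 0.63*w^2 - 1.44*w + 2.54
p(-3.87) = 17.55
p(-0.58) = 3.59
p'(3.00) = 2.34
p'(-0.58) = -2.17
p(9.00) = 40.61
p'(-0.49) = -2.06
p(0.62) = 1.89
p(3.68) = 5.77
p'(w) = 1.26*w - 1.44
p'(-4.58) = -7.21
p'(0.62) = -0.66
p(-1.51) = 6.15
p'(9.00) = 9.90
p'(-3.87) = -6.32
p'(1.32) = 0.22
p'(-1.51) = -3.34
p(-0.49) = 3.40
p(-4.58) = 22.35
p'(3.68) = 3.20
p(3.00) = 3.89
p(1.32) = 1.74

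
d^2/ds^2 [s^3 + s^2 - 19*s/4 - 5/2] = 6*s + 2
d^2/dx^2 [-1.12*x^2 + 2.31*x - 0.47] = -2.24000000000000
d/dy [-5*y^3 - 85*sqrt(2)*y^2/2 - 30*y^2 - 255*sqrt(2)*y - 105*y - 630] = -15*y^2 - 85*sqrt(2)*y - 60*y - 255*sqrt(2) - 105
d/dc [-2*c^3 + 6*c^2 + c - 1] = -6*c^2 + 12*c + 1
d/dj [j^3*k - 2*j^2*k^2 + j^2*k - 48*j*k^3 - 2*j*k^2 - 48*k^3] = k*(3*j^2 - 4*j*k + 2*j - 48*k^2 - 2*k)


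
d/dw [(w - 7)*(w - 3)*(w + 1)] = 3*w^2 - 18*w + 11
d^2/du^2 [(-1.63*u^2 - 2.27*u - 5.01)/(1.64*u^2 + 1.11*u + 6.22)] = (-6.27627999999999*u^3 + 18.914448*u^2 + 84.213672*u - 4.912742)/(4.410944*u^6 + 8.956368*u^5 + 56.249868*u^4 + 69.304959*u^3 + 213.337914*u^2 + 128.832372*u + 240.641848)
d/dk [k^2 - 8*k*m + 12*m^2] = 2*k - 8*m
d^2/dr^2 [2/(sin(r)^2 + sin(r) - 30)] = 2*(-4*sin(r)^4 - 3*sin(r)^3 - 115*sin(r)^2 - 24*sin(r) + 62)/(sin(r)^2 + sin(r) - 30)^3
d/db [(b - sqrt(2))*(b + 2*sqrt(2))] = 2*b + sqrt(2)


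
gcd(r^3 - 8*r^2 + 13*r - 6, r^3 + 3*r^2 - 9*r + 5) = r^2 - 2*r + 1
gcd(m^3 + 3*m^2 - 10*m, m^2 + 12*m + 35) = m + 5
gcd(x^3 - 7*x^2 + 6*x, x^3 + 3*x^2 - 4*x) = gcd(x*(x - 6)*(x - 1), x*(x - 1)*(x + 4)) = x^2 - x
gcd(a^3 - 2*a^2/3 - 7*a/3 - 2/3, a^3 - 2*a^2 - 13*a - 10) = a + 1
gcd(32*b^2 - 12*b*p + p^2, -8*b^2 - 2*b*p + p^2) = -4*b + p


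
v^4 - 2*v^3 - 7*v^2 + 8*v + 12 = (v - 3)*(v - 2)*(v + 1)*(v + 2)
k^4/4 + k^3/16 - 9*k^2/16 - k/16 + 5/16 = (k/4 + 1/4)*(k - 1)^2*(k + 5/4)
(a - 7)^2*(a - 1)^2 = a^4 - 16*a^3 + 78*a^2 - 112*a + 49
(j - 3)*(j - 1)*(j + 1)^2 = j^4 - 2*j^3 - 4*j^2 + 2*j + 3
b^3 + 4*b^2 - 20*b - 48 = (b - 4)*(b + 2)*(b + 6)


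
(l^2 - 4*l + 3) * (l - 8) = l^3 - 12*l^2 + 35*l - 24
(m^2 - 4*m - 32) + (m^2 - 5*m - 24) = 2*m^2 - 9*m - 56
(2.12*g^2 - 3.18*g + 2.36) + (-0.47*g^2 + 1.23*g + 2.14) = 1.65*g^2 - 1.95*g + 4.5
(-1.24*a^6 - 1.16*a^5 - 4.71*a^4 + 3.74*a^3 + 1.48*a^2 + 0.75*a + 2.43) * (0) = 0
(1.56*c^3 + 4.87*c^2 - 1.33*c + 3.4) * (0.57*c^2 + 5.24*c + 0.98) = 0.8892*c^5 + 10.9503*c^4 + 26.2895*c^3 - 0.258600000000001*c^2 + 16.5126*c + 3.332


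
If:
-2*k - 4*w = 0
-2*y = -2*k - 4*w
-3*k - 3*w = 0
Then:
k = 0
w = 0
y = 0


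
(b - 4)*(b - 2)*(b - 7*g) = b^3 - 7*b^2*g - 6*b^2 + 42*b*g + 8*b - 56*g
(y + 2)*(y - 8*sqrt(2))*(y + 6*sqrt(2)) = y^3 - 2*sqrt(2)*y^2 + 2*y^2 - 96*y - 4*sqrt(2)*y - 192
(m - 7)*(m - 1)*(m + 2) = m^3 - 6*m^2 - 9*m + 14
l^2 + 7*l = l*(l + 7)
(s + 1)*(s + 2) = s^2 + 3*s + 2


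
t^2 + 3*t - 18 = (t - 3)*(t + 6)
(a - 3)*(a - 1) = a^2 - 4*a + 3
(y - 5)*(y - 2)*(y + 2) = y^3 - 5*y^2 - 4*y + 20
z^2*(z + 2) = z^3 + 2*z^2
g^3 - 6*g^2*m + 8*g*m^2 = g*(g - 4*m)*(g - 2*m)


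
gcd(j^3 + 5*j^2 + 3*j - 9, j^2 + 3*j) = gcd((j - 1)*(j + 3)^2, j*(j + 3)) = j + 3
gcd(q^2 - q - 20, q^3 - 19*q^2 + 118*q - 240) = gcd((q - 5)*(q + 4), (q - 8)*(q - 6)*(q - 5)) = q - 5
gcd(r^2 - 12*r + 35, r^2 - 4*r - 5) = r - 5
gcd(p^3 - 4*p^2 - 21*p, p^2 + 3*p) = p^2 + 3*p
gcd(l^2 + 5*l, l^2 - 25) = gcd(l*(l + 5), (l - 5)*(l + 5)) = l + 5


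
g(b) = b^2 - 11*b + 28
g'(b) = 2*b - 11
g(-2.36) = 59.53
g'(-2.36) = -15.72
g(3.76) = 0.78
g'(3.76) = -3.48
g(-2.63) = 63.85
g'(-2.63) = -16.26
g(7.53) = 1.87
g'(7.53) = 4.06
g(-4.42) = 96.16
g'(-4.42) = -19.84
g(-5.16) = 111.39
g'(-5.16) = -21.32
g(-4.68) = 101.38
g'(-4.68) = -20.36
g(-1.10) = 41.31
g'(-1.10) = -13.20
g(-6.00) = 130.00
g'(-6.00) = -23.00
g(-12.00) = 304.00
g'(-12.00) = -35.00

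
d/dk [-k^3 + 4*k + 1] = 4 - 3*k^2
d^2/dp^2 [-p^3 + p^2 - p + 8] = 2 - 6*p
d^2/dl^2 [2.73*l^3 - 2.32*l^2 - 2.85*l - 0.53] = 16.38*l - 4.64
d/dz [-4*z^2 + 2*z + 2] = 2 - 8*z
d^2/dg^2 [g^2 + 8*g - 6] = 2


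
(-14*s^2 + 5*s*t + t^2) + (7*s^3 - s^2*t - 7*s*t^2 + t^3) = 7*s^3 - s^2*t - 14*s^2 - 7*s*t^2 + 5*s*t + t^3 + t^2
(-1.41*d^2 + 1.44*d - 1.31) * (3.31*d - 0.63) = -4.6671*d^3 + 5.6547*d^2 - 5.2433*d + 0.8253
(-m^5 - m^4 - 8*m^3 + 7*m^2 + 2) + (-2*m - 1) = -m^5 - m^4 - 8*m^3 + 7*m^2 - 2*m + 1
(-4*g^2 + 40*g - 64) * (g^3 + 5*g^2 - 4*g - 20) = -4*g^5 + 20*g^4 + 152*g^3 - 400*g^2 - 544*g + 1280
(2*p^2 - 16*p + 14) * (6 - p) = -2*p^3 + 28*p^2 - 110*p + 84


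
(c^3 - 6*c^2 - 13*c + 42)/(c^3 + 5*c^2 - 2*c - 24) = (c - 7)/(c + 4)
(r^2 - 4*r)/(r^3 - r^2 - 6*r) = (4 - r)/(-r^2 + r + 6)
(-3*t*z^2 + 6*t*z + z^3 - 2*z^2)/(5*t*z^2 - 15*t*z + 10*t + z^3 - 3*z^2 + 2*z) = z*(-3*t + z)/(5*t*z - 5*t + z^2 - z)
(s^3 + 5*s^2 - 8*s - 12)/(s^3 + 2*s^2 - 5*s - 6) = (s + 6)/(s + 3)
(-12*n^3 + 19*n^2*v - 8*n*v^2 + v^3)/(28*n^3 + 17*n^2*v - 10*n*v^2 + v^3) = (3*n^2 - 4*n*v + v^2)/(-7*n^2 - 6*n*v + v^2)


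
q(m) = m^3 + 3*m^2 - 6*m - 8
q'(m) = 3*m^2 + 6*m - 6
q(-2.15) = 8.83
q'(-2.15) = -5.03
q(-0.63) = -3.28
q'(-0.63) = -8.59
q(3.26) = 38.97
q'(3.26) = 45.44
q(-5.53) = -52.19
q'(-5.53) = 52.56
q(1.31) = -8.46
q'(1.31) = 7.01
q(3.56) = 53.78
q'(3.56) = 53.38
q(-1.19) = 1.70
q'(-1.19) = -8.89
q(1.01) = -9.97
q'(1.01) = 3.12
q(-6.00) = -80.00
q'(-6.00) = 66.00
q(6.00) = 280.00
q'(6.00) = 138.00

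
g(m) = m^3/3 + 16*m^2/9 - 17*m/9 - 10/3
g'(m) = m^2 + 32*m/9 - 17/9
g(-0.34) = -2.50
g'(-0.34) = -2.98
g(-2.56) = 7.56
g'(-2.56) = -4.44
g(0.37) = -3.77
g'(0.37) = -0.44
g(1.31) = -2.01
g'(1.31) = 4.48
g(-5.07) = 8.50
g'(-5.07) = 5.79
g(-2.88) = 8.89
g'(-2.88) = -3.83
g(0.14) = -3.56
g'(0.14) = -1.37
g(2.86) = 13.60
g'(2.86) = 16.46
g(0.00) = -3.33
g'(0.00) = -1.89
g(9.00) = 366.67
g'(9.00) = 111.11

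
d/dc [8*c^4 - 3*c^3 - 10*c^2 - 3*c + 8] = 32*c^3 - 9*c^2 - 20*c - 3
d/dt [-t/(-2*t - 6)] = 3/(2*(t + 3)^2)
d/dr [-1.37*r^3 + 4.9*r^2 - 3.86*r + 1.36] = -4.11*r^2 + 9.8*r - 3.86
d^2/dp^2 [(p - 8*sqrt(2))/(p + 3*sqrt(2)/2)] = -152*sqrt(2)/(2*p + 3*sqrt(2))^3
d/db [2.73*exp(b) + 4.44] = 2.73*exp(b)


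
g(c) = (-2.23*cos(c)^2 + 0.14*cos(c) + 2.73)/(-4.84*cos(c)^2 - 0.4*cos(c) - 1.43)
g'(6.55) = -0.22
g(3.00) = -0.07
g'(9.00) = 0.44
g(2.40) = -0.38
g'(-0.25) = 0.21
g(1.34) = -1.49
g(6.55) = -0.13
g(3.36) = -0.08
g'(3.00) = 0.13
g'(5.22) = 1.96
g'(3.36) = -0.20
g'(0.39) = -0.35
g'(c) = (-9.68*sin(c)*cos(c) - 0.4*sin(c))*(-2.23*cos(c)^2 + 0.14*cos(c) + 2.73)/(-4.84*cos(c)^2 - 0.4*cos(c) - 1.43)^2 + (4.46*sin(c)*cos(c) - 0.14*sin(c))/(-4.84*cos(c)^2 - 0.4*cos(c) - 1.43) = (1.5696*sin(c)^2 - 32.8042*cos(c) - 2.4614)*sin(c)/(23.4256*cos(c)^4 + 3.872*cos(c)^3 + 14.0024*cos(c)^2 + 1.144*cos(c) + 2.0449)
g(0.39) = -0.16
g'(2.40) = 1.07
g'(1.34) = -2.62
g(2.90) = -0.09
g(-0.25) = -0.12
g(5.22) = -0.82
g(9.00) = -0.15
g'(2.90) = 0.22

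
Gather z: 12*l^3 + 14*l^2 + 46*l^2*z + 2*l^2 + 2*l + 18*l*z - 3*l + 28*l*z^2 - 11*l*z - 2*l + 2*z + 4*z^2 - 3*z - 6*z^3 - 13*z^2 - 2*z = 12*l^3 + 16*l^2 - 3*l - 6*z^3 + z^2*(28*l - 9) + z*(46*l^2 + 7*l - 3)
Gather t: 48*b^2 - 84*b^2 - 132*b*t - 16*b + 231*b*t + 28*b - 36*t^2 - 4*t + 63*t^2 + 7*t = -36*b^2 + 12*b + 27*t^2 + t*(99*b + 3)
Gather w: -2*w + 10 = 10 - 2*w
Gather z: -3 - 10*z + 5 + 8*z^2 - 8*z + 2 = 8*z^2 - 18*z + 4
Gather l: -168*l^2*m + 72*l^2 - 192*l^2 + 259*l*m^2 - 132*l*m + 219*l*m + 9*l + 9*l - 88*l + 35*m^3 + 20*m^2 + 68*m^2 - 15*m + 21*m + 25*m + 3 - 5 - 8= l^2*(-168*m - 120) + l*(259*m^2 + 87*m - 70) + 35*m^3 + 88*m^2 + 31*m - 10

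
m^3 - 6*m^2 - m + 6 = (m - 6)*(m - 1)*(m + 1)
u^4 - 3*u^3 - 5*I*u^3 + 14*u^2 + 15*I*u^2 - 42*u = u*(u - 3)*(u - 7*I)*(u + 2*I)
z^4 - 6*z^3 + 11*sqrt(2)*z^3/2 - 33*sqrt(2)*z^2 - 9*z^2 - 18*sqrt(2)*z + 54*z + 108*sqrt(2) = (z - 6)*(z - 3*sqrt(2)/2)*(z + sqrt(2))*(z + 6*sqrt(2))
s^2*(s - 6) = s^3 - 6*s^2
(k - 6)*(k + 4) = k^2 - 2*k - 24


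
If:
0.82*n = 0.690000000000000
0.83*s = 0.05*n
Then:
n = 0.84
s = 0.05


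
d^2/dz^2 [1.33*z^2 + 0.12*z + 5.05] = 2.66000000000000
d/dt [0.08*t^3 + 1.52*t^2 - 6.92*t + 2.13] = 0.24*t^2 + 3.04*t - 6.92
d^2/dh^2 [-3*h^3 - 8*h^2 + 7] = -18*h - 16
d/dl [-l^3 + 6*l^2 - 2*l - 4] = -3*l^2 + 12*l - 2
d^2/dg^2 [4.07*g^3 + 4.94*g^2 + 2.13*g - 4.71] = 24.42*g + 9.88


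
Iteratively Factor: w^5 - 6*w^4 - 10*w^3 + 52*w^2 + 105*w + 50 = (w - 5)*(w^4 - w^3 - 15*w^2 - 23*w - 10) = (w - 5)*(w + 1)*(w^3 - 2*w^2 - 13*w - 10) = (w - 5)*(w + 1)^2*(w^2 - 3*w - 10) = (w - 5)*(w + 1)^2*(w + 2)*(w - 5)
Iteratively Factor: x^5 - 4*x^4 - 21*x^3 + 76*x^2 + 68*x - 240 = (x - 5)*(x^4 + x^3 - 16*x^2 - 4*x + 48) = (x - 5)*(x + 4)*(x^3 - 3*x^2 - 4*x + 12) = (x - 5)*(x - 3)*(x + 4)*(x^2 - 4) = (x - 5)*(x - 3)*(x - 2)*(x + 4)*(x + 2)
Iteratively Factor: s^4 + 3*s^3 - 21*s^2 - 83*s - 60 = (s - 5)*(s^3 + 8*s^2 + 19*s + 12) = (s - 5)*(s + 3)*(s^2 + 5*s + 4) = (s - 5)*(s + 1)*(s + 3)*(s + 4)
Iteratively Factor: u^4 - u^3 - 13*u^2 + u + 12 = (u - 4)*(u^3 + 3*u^2 - u - 3) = (u - 4)*(u + 1)*(u^2 + 2*u - 3) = (u - 4)*(u - 1)*(u + 1)*(u + 3)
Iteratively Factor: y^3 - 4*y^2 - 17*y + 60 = (y - 5)*(y^2 + y - 12) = (y - 5)*(y - 3)*(y + 4)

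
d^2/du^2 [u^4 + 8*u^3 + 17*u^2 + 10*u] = 12*u^2 + 48*u + 34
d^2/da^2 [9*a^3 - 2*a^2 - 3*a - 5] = 54*a - 4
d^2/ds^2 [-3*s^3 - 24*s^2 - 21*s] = -18*s - 48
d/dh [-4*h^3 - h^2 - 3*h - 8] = -12*h^2 - 2*h - 3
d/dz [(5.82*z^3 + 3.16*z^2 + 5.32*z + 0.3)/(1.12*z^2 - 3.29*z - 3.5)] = (6.5184*z^4 - 38.2956*z^3 - 77.4648*z^2 - 22.792*z - 17.633)/(1.2544*z^4 - 7.3696*z^3 + 2.9841*z^2 + 23.03*z + 12.25)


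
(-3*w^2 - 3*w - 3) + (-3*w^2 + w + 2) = -6*w^2 - 2*w - 1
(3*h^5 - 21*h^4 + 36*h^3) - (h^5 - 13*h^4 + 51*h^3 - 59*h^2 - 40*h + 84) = 2*h^5 - 8*h^4 - 15*h^3 + 59*h^2 + 40*h - 84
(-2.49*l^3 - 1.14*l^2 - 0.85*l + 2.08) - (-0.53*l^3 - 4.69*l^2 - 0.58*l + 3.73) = -1.96*l^3 + 3.55*l^2 - 0.27*l - 1.65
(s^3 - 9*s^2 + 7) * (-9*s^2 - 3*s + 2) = -9*s^5 + 78*s^4 + 29*s^3 - 81*s^2 - 21*s + 14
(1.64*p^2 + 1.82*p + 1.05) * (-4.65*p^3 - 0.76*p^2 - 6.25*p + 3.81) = -7.626*p^5 - 9.7094*p^4 - 16.5157*p^3 - 5.9246*p^2 + 0.371700000000001*p + 4.0005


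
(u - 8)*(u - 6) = u^2 - 14*u + 48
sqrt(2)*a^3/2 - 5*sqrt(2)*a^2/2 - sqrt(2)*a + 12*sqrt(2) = (a - 4)*(a - 3)*(sqrt(2)*a/2 + sqrt(2))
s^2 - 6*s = s*(s - 6)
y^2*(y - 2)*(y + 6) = y^4 + 4*y^3 - 12*y^2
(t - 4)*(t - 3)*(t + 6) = t^3 - t^2 - 30*t + 72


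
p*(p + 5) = p^2 + 5*p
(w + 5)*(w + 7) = w^2 + 12*w + 35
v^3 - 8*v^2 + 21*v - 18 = (v - 3)^2*(v - 2)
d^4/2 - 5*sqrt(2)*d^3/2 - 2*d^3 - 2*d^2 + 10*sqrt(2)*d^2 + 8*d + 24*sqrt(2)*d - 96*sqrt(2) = (d/2 + sqrt(2))*(d - 4)*(d - 4*sqrt(2))*(d - 3*sqrt(2))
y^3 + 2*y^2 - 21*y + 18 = (y - 3)*(y - 1)*(y + 6)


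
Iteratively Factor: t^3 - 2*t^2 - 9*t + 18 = (t - 3)*(t^2 + t - 6) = (t - 3)*(t + 3)*(t - 2)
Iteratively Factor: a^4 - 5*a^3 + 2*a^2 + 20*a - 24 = (a - 2)*(a^3 - 3*a^2 - 4*a + 12) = (a - 2)*(a + 2)*(a^2 - 5*a + 6) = (a - 3)*(a - 2)*(a + 2)*(a - 2)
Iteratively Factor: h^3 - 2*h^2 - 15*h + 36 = (h + 4)*(h^2 - 6*h + 9) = (h - 3)*(h + 4)*(h - 3)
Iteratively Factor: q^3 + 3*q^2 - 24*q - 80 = (q + 4)*(q^2 - q - 20) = (q + 4)^2*(q - 5)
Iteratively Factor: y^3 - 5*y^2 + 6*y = (y)*(y^2 - 5*y + 6) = y*(y - 3)*(y - 2)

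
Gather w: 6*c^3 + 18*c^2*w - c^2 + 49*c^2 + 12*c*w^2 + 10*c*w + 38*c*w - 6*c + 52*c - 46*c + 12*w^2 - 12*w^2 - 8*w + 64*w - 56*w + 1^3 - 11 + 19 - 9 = 6*c^3 + 48*c^2 + 12*c*w^2 + w*(18*c^2 + 48*c)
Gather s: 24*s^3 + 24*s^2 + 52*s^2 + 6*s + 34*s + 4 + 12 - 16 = 24*s^3 + 76*s^2 + 40*s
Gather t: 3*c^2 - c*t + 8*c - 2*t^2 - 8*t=3*c^2 + 8*c - 2*t^2 + t*(-c - 8)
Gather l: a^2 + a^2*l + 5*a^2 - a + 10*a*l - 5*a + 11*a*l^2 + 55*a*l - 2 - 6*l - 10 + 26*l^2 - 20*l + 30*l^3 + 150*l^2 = 6*a^2 - 6*a + 30*l^3 + l^2*(11*a + 176) + l*(a^2 + 65*a - 26) - 12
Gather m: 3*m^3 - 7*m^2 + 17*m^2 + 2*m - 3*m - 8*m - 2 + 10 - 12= 3*m^3 + 10*m^2 - 9*m - 4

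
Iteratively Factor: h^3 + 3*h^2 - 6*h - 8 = (h - 2)*(h^2 + 5*h + 4) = (h - 2)*(h + 1)*(h + 4)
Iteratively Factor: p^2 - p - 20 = (p + 4)*(p - 5)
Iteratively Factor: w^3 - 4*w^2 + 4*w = (w - 2)*(w^2 - 2*w) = (w - 2)^2*(w)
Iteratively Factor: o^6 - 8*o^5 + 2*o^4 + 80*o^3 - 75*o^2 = (o)*(o^5 - 8*o^4 + 2*o^3 + 80*o^2 - 75*o) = o*(o - 5)*(o^4 - 3*o^3 - 13*o^2 + 15*o) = o^2*(o - 5)*(o^3 - 3*o^2 - 13*o + 15) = o^2*(o - 5)*(o - 1)*(o^2 - 2*o - 15) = o^2*(o - 5)^2*(o - 1)*(o + 3)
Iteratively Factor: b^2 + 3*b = (b + 3)*(b)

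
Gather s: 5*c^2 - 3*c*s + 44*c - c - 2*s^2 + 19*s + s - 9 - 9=5*c^2 + 43*c - 2*s^2 + s*(20 - 3*c) - 18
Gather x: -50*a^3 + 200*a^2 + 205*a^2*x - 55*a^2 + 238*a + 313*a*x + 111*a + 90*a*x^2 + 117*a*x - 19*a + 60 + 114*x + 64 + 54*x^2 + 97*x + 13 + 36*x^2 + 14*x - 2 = -50*a^3 + 145*a^2 + 330*a + x^2*(90*a + 90) + x*(205*a^2 + 430*a + 225) + 135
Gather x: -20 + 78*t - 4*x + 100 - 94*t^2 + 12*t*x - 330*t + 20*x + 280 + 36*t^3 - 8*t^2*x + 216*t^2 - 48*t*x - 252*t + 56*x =36*t^3 + 122*t^2 - 504*t + x*(-8*t^2 - 36*t + 72) + 360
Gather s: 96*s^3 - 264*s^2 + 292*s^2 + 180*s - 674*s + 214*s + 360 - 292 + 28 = 96*s^3 + 28*s^2 - 280*s + 96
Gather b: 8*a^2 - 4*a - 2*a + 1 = 8*a^2 - 6*a + 1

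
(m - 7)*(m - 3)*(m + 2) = m^3 - 8*m^2 + m + 42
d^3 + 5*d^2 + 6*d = d*(d + 2)*(d + 3)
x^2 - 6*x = x*(x - 6)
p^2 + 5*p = p*(p + 5)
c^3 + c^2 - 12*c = c*(c - 3)*(c + 4)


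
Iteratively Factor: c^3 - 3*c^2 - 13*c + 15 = (c + 3)*(c^2 - 6*c + 5) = (c - 1)*(c + 3)*(c - 5)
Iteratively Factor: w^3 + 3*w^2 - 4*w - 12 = (w - 2)*(w^2 + 5*w + 6) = (w - 2)*(w + 3)*(w + 2)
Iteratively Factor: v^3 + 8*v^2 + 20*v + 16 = (v + 2)*(v^2 + 6*v + 8) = (v + 2)^2*(v + 4)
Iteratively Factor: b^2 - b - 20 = (b + 4)*(b - 5)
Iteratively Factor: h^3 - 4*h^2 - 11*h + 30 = (h + 3)*(h^2 - 7*h + 10) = (h - 2)*(h + 3)*(h - 5)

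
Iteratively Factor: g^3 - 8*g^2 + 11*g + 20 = (g - 4)*(g^2 - 4*g - 5) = (g - 4)*(g + 1)*(g - 5)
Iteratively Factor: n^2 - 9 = (n - 3)*(n + 3)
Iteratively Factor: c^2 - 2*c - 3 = (c + 1)*(c - 3)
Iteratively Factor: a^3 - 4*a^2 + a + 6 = (a - 2)*(a^2 - 2*a - 3) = (a - 3)*(a - 2)*(a + 1)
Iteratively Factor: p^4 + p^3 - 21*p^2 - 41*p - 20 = (p - 5)*(p^3 + 6*p^2 + 9*p + 4) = (p - 5)*(p + 1)*(p^2 + 5*p + 4) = (p - 5)*(p + 1)*(p + 4)*(p + 1)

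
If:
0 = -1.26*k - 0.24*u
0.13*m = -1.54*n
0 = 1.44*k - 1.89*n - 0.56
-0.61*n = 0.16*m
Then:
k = 0.39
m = 0.00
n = 0.00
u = -2.04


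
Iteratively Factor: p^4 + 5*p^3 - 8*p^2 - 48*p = (p)*(p^3 + 5*p^2 - 8*p - 48) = p*(p - 3)*(p^2 + 8*p + 16) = p*(p - 3)*(p + 4)*(p + 4)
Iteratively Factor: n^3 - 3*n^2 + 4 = (n + 1)*(n^2 - 4*n + 4) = (n - 2)*(n + 1)*(n - 2)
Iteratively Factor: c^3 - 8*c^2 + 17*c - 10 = (c - 5)*(c^2 - 3*c + 2) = (c - 5)*(c - 1)*(c - 2)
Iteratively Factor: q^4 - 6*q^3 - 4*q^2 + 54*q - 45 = (q - 1)*(q^3 - 5*q^2 - 9*q + 45) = (q - 5)*(q - 1)*(q^2 - 9) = (q - 5)*(q - 1)*(q + 3)*(q - 3)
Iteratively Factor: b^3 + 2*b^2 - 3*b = (b - 1)*(b^2 + 3*b) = b*(b - 1)*(b + 3)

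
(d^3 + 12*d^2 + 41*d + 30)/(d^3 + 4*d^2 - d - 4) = (d^2 + 11*d + 30)/(d^2 + 3*d - 4)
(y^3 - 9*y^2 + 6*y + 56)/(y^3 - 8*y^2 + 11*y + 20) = (y^2 - 5*y - 14)/(y^2 - 4*y - 5)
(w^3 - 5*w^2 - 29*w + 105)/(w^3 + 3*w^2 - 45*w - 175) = (w - 3)/(w + 5)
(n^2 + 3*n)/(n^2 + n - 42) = n*(n + 3)/(n^2 + n - 42)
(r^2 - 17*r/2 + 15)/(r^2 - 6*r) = (r - 5/2)/r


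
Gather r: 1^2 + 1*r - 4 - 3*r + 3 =-2*r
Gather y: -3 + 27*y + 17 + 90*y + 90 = 117*y + 104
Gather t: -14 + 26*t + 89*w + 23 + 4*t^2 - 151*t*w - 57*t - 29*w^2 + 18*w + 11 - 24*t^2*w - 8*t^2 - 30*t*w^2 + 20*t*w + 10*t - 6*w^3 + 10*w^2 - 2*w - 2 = t^2*(-24*w - 4) + t*(-30*w^2 - 131*w - 21) - 6*w^3 - 19*w^2 + 105*w + 18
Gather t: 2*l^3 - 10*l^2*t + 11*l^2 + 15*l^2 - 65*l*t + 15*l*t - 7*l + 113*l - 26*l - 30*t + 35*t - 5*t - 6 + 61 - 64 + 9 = 2*l^3 + 26*l^2 + 80*l + t*(-10*l^2 - 50*l)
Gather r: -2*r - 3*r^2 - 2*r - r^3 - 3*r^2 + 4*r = -r^3 - 6*r^2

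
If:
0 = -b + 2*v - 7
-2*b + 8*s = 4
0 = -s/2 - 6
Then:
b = -50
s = -12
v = -43/2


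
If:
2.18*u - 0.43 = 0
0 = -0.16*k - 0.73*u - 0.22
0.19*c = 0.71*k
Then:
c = -8.50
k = -2.27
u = 0.20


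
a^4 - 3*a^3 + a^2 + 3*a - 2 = (a - 2)*(a - 1)^2*(a + 1)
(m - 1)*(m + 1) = m^2 - 1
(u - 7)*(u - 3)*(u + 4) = u^3 - 6*u^2 - 19*u + 84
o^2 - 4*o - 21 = (o - 7)*(o + 3)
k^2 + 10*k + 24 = (k + 4)*(k + 6)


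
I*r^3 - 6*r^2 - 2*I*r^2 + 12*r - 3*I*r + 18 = (r - 3)*(r + 6*I)*(I*r + I)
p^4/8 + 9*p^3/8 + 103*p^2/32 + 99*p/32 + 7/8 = (p/4 + 1)*(p/2 + 1/4)*(p + 1)*(p + 7/2)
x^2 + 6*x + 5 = (x + 1)*(x + 5)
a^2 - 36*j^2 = (a - 6*j)*(a + 6*j)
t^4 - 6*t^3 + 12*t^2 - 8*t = t*(t - 2)^3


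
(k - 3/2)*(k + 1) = k^2 - k/2 - 3/2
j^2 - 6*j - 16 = (j - 8)*(j + 2)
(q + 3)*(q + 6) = q^2 + 9*q + 18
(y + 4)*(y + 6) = y^2 + 10*y + 24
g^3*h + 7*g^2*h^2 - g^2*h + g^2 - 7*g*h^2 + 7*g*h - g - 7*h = (g - 1)*(g + 7*h)*(g*h + 1)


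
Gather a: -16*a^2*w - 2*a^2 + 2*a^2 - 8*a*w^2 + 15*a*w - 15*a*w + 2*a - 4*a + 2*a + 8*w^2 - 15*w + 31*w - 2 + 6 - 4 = -16*a^2*w - 8*a*w^2 + 8*w^2 + 16*w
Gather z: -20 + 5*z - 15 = 5*z - 35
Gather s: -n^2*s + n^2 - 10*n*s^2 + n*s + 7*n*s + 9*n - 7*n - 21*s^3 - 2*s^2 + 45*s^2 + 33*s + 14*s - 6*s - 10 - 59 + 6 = n^2 + 2*n - 21*s^3 + s^2*(43 - 10*n) + s*(-n^2 + 8*n + 41) - 63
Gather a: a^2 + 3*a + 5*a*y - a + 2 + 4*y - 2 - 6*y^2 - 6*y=a^2 + a*(5*y + 2) - 6*y^2 - 2*y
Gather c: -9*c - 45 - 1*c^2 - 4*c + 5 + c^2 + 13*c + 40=0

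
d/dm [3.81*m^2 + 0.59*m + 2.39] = 7.62*m + 0.59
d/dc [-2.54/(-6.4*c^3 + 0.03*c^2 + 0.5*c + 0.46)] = (-48.768*c^2 + 0.1524*c + 1.27)/(-6.4*c^3 + 0.03*c^2 + 0.5*c + 0.46)^2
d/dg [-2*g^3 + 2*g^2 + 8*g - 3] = -6*g^2 + 4*g + 8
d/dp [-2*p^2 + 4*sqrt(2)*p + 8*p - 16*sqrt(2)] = -4*p + 4*sqrt(2) + 8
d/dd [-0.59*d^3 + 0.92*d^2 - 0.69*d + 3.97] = -1.77*d^2 + 1.84*d - 0.69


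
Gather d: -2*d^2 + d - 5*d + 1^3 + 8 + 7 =-2*d^2 - 4*d + 16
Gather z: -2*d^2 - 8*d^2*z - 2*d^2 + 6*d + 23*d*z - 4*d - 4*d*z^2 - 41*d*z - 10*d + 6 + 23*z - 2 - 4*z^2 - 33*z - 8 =-4*d^2 - 8*d + z^2*(-4*d - 4) + z*(-8*d^2 - 18*d - 10) - 4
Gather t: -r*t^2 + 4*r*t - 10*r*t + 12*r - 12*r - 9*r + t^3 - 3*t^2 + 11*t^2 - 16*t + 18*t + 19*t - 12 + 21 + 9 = -9*r + t^3 + t^2*(8 - r) + t*(21 - 6*r) + 18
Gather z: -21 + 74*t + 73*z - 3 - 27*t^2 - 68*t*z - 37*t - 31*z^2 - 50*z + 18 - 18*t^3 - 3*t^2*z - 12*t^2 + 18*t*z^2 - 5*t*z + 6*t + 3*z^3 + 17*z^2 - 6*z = -18*t^3 - 39*t^2 + 43*t + 3*z^3 + z^2*(18*t - 14) + z*(-3*t^2 - 73*t + 17) - 6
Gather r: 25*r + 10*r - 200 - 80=35*r - 280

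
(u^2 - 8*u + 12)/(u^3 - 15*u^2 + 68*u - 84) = 1/(u - 7)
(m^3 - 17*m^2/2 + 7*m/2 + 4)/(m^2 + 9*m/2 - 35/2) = (2*m^3 - 17*m^2 + 7*m + 8)/(2*m^2 + 9*m - 35)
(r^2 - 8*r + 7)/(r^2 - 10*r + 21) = (r - 1)/(r - 3)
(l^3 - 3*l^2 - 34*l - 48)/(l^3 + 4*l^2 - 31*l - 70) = (l^2 - 5*l - 24)/(l^2 + 2*l - 35)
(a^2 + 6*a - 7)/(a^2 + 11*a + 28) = (a - 1)/(a + 4)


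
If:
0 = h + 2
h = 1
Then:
No Solution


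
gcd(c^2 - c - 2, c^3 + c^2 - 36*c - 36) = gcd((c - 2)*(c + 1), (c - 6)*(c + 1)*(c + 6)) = c + 1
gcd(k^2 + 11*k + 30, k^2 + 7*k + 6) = k + 6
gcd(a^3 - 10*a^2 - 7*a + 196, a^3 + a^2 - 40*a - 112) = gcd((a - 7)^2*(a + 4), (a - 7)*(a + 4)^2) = a^2 - 3*a - 28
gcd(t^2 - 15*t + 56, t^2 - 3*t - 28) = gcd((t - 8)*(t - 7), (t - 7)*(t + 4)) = t - 7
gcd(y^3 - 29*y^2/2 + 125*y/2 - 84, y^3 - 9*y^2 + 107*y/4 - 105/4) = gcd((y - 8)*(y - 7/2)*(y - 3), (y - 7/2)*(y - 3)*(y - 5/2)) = y^2 - 13*y/2 + 21/2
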